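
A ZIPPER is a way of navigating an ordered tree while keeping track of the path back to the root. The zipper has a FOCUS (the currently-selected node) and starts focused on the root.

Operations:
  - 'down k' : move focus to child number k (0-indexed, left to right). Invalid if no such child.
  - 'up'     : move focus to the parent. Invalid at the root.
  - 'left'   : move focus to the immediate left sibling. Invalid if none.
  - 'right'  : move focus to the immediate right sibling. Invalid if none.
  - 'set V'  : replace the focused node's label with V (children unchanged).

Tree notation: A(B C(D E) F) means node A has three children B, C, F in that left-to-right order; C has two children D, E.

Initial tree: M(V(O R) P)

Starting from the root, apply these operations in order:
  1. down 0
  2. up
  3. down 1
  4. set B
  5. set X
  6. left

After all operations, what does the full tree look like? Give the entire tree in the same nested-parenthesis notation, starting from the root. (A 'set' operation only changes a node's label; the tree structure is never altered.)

Step 1 (down 0): focus=V path=0 depth=1 children=['O', 'R'] left=[] right=['P'] parent=M
Step 2 (up): focus=M path=root depth=0 children=['V', 'P'] (at root)
Step 3 (down 1): focus=P path=1 depth=1 children=[] left=['V'] right=[] parent=M
Step 4 (set B): focus=B path=1 depth=1 children=[] left=['V'] right=[] parent=M
Step 5 (set X): focus=X path=1 depth=1 children=[] left=['V'] right=[] parent=M
Step 6 (left): focus=V path=0 depth=1 children=['O', 'R'] left=[] right=['X'] parent=M

Answer: M(V(O R) X)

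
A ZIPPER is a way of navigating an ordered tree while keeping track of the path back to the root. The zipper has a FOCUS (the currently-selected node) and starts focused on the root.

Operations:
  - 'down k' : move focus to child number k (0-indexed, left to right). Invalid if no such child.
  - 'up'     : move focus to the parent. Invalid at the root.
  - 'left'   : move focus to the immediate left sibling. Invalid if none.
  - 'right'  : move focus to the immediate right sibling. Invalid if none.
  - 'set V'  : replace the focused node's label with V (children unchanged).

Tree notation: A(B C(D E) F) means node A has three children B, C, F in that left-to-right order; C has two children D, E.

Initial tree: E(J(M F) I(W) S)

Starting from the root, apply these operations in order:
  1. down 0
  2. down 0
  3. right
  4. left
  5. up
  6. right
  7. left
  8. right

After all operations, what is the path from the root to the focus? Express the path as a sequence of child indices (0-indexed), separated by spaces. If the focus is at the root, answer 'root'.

Step 1 (down 0): focus=J path=0 depth=1 children=['M', 'F'] left=[] right=['I', 'S'] parent=E
Step 2 (down 0): focus=M path=0/0 depth=2 children=[] left=[] right=['F'] parent=J
Step 3 (right): focus=F path=0/1 depth=2 children=[] left=['M'] right=[] parent=J
Step 4 (left): focus=M path=0/0 depth=2 children=[] left=[] right=['F'] parent=J
Step 5 (up): focus=J path=0 depth=1 children=['M', 'F'] left=[] right=['I', 'S'] parent=E
Step 6 (right): focus=I path=1 depth=1 children=['W'] left=['J'] right=['S'] parent=E
Step 7 (left): focus=J path=0 depth=1 children=['M', 'F'] left=[] right=['I', 'S'] parent=E
Step 8 (right): focus=I path=1 depth=1 children=['W'] left=['J'] right=['S'] parent=E

Answer: 1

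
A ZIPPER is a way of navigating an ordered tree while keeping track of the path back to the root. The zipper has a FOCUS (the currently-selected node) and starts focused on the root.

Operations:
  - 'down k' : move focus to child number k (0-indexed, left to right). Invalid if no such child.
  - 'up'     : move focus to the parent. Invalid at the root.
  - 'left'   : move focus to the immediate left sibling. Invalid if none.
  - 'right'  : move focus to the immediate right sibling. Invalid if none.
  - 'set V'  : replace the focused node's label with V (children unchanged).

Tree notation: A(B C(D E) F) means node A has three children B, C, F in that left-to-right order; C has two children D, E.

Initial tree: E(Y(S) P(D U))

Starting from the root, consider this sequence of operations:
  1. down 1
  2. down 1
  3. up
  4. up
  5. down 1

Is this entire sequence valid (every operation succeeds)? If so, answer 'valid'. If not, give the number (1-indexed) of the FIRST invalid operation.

Answer: valid

Derivation:
Step 1 (down 1): focus=P path=1 depth=1 children=['D', 'U'] left=['Y'] right=[] parent=E
Step 2 (down 1): focus=U path=1/1 depth=2 children=[] left=['D'] right=[] parent=P
Step 3 (up): focus=P path=1 depth=1 children=['D', 'U'] left=['Y'] right=[] parent=E
Step 4 (up): focus=E path=root depth=0 children=['Y', 'P'] (at root)
Step 5 (down 1): focus=P path=1 depth=1 children=['D', 'U'] left=['Y'] right=[] parent=E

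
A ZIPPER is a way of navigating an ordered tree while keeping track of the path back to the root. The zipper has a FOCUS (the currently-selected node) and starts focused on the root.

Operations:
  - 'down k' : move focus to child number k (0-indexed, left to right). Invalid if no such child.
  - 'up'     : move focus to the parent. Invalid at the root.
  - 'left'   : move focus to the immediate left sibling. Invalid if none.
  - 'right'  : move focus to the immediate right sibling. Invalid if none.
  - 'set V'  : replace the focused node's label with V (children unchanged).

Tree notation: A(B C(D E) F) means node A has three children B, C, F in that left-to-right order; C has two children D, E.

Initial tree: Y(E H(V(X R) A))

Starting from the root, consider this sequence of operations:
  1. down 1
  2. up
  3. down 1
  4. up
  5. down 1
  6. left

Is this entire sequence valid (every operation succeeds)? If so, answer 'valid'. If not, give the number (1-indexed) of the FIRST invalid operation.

Answer: valid

Derivation:
Step 1 (down 1): focus=H path=1 depth=1 children=['V', 'A'] left=['E'] right=[] parent=Y
Step 2 (up): focus=Y path=root depth=0 children=['E', 'H'] (at root)
Step 3 (down 1): focus=H path=1 depth=1 children=['V', 'A'] left=['E'] right=[] parent=Y
Step 4 (up): focus=Y path=root depth=0 children=['E', 'H'] (at root)
Step 5 (down 1): focus=H path=1 depth=1 children=['V', 'A'] left=['E'] right=[] parent=Y
Step 6 (left): focus=E path=0 depth=1 children=[] left=[] right=['H'] parent=Y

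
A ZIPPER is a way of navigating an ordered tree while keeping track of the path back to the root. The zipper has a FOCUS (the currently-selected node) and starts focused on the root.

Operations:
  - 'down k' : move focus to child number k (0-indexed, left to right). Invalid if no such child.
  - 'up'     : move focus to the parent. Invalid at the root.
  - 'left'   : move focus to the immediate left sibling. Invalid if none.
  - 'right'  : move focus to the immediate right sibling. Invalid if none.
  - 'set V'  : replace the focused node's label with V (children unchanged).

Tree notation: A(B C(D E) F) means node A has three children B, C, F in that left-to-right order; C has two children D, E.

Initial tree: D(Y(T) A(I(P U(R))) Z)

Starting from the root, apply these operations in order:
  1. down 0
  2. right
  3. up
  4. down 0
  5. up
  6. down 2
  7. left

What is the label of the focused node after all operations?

Answer: A

Derivation:
Step 1 (down 0): focus=Y path=0 depth=1 children=['T'] left=[] right=['A', 'Z'] parent=D
Step 2 (right): focus=A path=1 depth=1 children=['I'] left=['Y'] right=['Z'] parent=D
Step 3 (up): focus=D path=root depth=0 children=['Y', 'A', 'Z'] (at root)
Step 4 (down 0): focus=Y path=0 depth=1 children=['T'] left=[] right=['A', 'Z'] parent=D
Step 5 (up): focus=D path=root depth=0 children=['Y', 'A', 'Z'] (at root)
Step 6 (down 2): focus=Z path=2 depth=1 children=[] left=['Y', 'A'] right=[] parent=D
Step 7 (left): focus=A path=1 depth=1 children=['I'] left=['Y'] right=['Z'] parent=D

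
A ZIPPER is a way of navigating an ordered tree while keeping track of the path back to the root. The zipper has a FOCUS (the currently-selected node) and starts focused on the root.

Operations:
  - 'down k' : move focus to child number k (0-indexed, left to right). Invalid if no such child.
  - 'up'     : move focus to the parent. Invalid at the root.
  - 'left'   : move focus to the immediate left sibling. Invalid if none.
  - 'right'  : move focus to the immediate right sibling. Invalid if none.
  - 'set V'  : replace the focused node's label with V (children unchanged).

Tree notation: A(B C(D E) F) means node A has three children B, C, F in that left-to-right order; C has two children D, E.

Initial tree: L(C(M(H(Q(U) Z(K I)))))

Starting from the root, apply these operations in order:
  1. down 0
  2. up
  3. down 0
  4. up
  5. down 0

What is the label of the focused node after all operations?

Step 1 (down 0): focus=C path=0 depth=1 children=['M'] left=[] right=[] parent=L
Step 2 (up): focus=L path=root depth=0 children=['C'] (at root)
Step 3 (down 0): focus=C path=0 depth=1 children=['M'] left=[] right=[] parent=L
Step 4 (up): focus=L path=root depth=0 children=['C'] (at root)
Step 5 (down 0): focus=C path=0 depth=1 children=['M'] left=[] right=[] parent=L

Answer: C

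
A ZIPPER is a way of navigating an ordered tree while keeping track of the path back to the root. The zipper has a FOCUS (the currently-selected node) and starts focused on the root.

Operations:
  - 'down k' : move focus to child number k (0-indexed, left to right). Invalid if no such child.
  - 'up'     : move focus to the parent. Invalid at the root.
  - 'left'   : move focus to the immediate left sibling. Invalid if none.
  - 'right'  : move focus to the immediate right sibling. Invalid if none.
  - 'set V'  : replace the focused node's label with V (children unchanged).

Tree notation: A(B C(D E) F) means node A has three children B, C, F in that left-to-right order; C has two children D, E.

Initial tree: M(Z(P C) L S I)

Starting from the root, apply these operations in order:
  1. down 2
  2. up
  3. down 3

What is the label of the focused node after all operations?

Answer: I

Derivation:
Step 1 (down 2): focus=S path=2 depth=1 children=[] left=['Z', 'L'] right=['I'] parent=M
Step 2 (up): focus=M path=root depth=0 children=['Z', 'L', 'S', 'I'] (at root)
Step 3 (down 3): focus=I path=3 depth=1 children=[] left=['Z', 'L', 'S'] right=[] parent=M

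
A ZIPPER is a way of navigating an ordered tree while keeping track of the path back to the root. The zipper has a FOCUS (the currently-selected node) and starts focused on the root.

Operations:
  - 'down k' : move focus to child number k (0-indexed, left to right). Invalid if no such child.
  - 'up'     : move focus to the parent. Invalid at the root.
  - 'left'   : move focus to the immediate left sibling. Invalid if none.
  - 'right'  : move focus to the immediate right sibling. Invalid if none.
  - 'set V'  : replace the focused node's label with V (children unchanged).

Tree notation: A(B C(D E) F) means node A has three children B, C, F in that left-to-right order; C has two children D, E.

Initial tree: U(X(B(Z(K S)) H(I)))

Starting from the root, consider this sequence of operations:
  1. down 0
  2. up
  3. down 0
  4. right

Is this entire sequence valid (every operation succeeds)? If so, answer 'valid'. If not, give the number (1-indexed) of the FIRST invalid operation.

Answer: 4

Derivation:
Step 1 (down 0): focus=X path=0 depth=1 children=['B', 'H'] left=[] right=[] parent=U
Step 2 (up): focus=U path=root depth=0 children=['X'] (at root)
Step 3 (down 0): focus=X path=0 depth=1 children=['B', 'H'] left=[] right=[] parent=U
Step 4 (right): INVALID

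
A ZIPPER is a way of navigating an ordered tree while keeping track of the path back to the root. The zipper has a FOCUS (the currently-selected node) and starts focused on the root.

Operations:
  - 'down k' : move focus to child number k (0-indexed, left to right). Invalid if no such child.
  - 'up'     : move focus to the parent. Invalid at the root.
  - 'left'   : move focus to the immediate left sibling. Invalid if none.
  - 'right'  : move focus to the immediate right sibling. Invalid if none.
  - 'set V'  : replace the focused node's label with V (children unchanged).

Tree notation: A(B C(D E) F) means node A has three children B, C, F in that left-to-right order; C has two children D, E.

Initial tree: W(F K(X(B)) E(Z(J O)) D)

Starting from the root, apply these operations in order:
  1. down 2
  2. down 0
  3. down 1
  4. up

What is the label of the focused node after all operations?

Answer: Z

Derivation:
Step 1 (down 2): focus=E path=2 depth=1 children=['Z'] left=['F', 'K'] right=['D'] parent=W
Step 2 (down 0): focus=Z path=2/0 depth=2 children=['J', 'O'] left=[] right=[] parent=E
Step 3 (down 1): focus=O path=2/0/1 depth=3 children=[] left=['J'] right=[] parent=Z
Step 4 (up): focus=Z path=2/0 depth=2 children=['J', 'O'] left=[] right=[] parent=E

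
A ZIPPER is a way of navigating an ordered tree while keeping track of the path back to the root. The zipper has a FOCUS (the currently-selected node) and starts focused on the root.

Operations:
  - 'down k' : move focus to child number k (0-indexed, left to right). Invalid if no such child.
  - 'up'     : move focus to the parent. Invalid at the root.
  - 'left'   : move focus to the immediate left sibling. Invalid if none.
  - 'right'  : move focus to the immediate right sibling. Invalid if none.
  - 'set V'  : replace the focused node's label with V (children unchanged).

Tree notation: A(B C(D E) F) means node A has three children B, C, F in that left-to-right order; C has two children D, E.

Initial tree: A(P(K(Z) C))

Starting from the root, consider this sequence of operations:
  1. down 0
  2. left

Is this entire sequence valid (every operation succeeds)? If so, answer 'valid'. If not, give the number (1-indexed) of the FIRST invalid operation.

Answer: 2

Derivation:
Step 1 (down 0): focus=P path=0 depth=1 children=['K', 'C'] left=[] right=[] parent=A
Step 2 (left): INVALID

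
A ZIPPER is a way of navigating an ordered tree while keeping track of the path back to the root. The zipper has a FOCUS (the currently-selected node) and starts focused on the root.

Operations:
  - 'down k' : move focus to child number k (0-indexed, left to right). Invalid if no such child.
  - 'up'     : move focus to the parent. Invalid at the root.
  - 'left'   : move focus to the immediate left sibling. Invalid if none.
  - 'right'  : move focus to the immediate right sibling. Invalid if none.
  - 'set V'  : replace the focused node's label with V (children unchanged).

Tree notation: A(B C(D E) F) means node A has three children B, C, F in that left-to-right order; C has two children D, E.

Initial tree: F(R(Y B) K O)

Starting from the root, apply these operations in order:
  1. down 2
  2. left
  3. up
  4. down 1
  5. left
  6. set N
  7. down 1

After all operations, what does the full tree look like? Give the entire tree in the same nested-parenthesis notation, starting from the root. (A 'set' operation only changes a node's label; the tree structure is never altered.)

Answer: F(N(Y B) K O)

Derivation:
Step 1 (down 2): focus=O path=2 depth=1 children=[] left=['R', 'K'] right=[] parent=F
Step 2 (left): focus=K path=1 depth=1 children=[] left=['R'] right=['O'] parent=F
Step 3 (up): focus=F path=root depth=0 children=['R', 'K', 'O'] (at root)
Step 4 (down 1): focus=K path=1 depth=1 children=[] left=['R'] right=['O'] parent=F
Step 5 (left): focus=R path=0 depth=1 children=['Y', 'B'] left=[] right=['K', 'O'] parent=F
Step 6 (set N): focus=N path=0 depth=1 children=['Y', 'B'] left=[] right=['K', 'O'] parent=F
Step 7 (down 1): focus=B path=0/1 depth=2 children=[] left=['Y'] right=[] parent=N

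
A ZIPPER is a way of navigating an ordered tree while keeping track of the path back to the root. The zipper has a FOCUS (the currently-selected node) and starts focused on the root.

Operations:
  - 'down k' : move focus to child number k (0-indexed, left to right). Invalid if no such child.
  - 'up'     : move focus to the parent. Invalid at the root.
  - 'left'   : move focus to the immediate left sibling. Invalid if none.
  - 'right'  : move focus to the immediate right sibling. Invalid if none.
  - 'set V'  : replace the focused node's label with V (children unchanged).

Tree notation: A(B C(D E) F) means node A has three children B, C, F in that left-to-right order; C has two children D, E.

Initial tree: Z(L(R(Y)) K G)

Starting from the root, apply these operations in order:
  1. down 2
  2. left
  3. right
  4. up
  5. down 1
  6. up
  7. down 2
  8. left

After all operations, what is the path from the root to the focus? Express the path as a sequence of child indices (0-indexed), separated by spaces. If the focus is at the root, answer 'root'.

Answer: 1

Derivation:
Step 1 (down 2): focus=G path=2 depth=1 children=[] left=['L', 'K'] right=[] parent=Z
Step 2 (left): focus=K path=1 depth=1 children=[] left=['L'] right=['G'] parent=Z
Step 3 (right): focus=G path=2 depth=1 children=[] left=['L', 'K'] right=[] parent=Z
Step 4 (up): focus=Z path=root depth=0 children=['L', 'K', 'G'] (at root)
Step 5 (down 1): focus=K path=1 depth=1 children=[] left=['L'] right=['G'] parent=Z
Step 6 (up): focus=Z path=root depth=0 children=['L', 'K', 'G'] (at root)
Step 7 (down 2): focus=G path=2 depth=1 children=[] left=['L', 'K'] right=[] parent=Z
Step 8 (left): focus=K path=1 depth=1 children=[] left=['L'] right=['G'] parent=Z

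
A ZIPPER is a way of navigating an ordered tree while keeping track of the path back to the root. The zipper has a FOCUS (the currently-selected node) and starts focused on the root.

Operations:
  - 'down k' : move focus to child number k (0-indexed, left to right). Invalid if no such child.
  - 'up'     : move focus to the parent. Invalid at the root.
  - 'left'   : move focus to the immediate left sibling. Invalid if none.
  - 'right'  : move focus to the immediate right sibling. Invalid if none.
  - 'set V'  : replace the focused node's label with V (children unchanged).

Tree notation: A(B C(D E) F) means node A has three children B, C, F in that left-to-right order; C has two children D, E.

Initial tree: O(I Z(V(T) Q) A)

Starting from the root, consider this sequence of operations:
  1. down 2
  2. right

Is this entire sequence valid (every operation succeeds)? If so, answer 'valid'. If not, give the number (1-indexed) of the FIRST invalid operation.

Step 1 (down 2): focus=A path=2 depth=1 children=[] left=['I', 'Z'] right=[] parent=O
Step 2 (right): INVALID

Answer: 2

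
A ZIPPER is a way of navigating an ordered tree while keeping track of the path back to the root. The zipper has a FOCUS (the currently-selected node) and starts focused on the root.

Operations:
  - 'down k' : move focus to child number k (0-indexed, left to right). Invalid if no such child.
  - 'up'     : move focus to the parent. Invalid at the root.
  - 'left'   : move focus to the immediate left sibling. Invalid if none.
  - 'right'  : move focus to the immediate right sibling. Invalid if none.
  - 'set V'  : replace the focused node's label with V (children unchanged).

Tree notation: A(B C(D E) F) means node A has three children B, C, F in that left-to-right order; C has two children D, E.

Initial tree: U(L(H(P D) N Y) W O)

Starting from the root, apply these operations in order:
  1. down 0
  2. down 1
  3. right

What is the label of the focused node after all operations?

Answer: Y

Derivation:
Step 1 (down 0): focus=L path=0 depth=1 children=['H', 'N', 'Y'] left=[] right=['W', 'O'] parent=U
Step 2 (down 1): focus=N path=0/1 depth=2 children=[] left=['H'] right=['Y'] parent=L
Step 3 (right): focus=Y path=0/2 depth=2 children=[] left=['H', 'N'] right=[] parent=L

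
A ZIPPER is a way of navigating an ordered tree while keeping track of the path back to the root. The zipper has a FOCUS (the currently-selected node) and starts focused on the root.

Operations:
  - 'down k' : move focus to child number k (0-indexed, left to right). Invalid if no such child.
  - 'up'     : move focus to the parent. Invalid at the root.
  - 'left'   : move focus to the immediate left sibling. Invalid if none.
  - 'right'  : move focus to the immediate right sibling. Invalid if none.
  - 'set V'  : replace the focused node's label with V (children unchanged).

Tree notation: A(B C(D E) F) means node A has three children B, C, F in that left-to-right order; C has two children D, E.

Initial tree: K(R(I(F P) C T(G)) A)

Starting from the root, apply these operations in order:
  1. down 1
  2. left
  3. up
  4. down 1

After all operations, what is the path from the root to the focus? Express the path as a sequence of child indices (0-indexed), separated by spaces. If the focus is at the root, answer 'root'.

Answer: 1

Derivation:
Step 1 (down 1): focus=A path=1 depth=1 children=[] left=['R'] right=[] parent=K
Step 2 (left): focus=R path=0 depth=1 children=['I', 'C', 'T'] left=[] right=['A'] parent=K
Step 3 (up): focus=K path=root depth=0 children=['R', 'A'] (at root)
Step 4 (down 1): focus=A path=1 depth=1 children=[] left=['R'] right=[] parent=K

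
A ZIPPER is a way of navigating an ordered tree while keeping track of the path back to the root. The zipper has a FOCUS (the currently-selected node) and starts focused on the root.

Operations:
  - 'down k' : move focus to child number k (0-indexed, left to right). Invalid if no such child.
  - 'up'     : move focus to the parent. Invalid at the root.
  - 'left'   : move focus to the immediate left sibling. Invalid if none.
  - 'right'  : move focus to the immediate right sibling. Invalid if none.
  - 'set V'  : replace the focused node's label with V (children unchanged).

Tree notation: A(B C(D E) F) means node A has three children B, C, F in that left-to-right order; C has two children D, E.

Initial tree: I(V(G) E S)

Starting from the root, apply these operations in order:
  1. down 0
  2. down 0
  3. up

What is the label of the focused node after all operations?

Step 1 (down 0): focus=V path=0 depth=1 children=['G'] left=[] right=['E', 'S'] parent=I
Step 2 (down 0): focus=G path=0/0 depth=2 children=[] left=[] right=[] parent=V
Step 3 (up): focus=V path=0 depth=1 children=['G'] left=[] right=['E', 'S'] parent=I

Answer: V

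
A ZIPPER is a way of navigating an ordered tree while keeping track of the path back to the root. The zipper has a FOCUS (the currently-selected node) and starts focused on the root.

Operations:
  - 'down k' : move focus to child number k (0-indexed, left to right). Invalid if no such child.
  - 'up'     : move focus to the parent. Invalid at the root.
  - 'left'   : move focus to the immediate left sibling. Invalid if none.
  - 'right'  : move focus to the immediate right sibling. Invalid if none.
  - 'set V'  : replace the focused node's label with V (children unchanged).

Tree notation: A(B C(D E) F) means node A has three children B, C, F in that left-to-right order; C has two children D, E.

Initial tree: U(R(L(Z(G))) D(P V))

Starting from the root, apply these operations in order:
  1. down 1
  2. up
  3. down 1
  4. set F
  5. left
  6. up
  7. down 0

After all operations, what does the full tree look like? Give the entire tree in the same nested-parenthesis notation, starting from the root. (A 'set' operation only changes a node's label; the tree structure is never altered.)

Answer: U(R(L(Z(G))) F(P V))

Derivation:
Step 1 (down 1): focus=D path=1 depth=1 children=['P', 'V'] left=['R'] right=[] parent=U
Step 2 (up): focus=U path=root depth=0 children=['R', 'D'] (at root)
Step 3 (down 1): focus=D path=1 depth=1 children=['P', 'V'] left=['R'] right=[] parent=U
Step 4 (set F): focus=F path=1 depth=1 children=['P', 'V'] left=['R'] right=[] parent=U
Step 5 (left): focus=R path=0 depth=1 children=['L'] left=[] right=['F'] parent=U
Step 6 (up): focus=U path=root depth=0 children=['R', 'F'] (at root)
Step 7 (down 0): focus=R path=0 depth=1 children=['L'] left=[] right=['F'] parent=U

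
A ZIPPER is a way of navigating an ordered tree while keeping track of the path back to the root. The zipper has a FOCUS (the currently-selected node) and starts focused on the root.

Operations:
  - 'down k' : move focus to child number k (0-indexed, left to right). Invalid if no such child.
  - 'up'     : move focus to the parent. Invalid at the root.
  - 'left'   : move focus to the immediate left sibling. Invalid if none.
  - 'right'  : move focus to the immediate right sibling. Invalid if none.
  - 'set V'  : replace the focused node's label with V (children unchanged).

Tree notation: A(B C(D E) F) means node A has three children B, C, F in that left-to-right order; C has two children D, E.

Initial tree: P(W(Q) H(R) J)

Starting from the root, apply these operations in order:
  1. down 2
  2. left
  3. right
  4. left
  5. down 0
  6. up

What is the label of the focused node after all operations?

Answer: H

Derivation:
Step 1 (down 2): focus=J path=2 depth=1 children=[] left=['W', 'H'] right=[] parent=P
Step 2 (left): focus=H path=1 depth=1 children=['R'] left=['W'] right=['J'] parent=P
Step 3 (right): focus=J path=2 depth=1 children=[] left=['W', 'H'] right=[] parent=P
Step 4 (left): focus=H path=1 depth=1 children=['R'] left=['W'] right=['J'] parent=P
Step 5 (down 0): focus=R path=1/0 depth=2 children=[] left=[] right=[] parent=H
Step 6 (up): focus=H path=1 depth=1 children=['R'] left=['W'] right=['J'] parent=P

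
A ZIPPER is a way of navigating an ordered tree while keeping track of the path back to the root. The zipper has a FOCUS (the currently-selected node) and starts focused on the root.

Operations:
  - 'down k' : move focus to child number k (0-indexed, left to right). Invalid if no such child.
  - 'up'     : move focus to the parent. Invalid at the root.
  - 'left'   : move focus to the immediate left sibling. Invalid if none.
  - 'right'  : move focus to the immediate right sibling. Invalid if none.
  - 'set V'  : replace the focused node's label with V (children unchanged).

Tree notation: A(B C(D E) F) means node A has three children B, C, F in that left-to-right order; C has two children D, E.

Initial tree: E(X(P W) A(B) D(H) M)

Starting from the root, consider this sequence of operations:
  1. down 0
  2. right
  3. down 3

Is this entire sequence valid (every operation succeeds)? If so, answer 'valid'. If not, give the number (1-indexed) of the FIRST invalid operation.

Answer: 3

Derivation:
Step 1 (down 0): focus=X path=0 depth=1 children=['P', 'W'] left=[] right=['A', 'D', 'M'] parent=E
Step 2 (right): focus=A path=1 depth=1 children=['B'] left=['X'] right=['D', 'M'] parent=E
Step 3 (down 3): INVALID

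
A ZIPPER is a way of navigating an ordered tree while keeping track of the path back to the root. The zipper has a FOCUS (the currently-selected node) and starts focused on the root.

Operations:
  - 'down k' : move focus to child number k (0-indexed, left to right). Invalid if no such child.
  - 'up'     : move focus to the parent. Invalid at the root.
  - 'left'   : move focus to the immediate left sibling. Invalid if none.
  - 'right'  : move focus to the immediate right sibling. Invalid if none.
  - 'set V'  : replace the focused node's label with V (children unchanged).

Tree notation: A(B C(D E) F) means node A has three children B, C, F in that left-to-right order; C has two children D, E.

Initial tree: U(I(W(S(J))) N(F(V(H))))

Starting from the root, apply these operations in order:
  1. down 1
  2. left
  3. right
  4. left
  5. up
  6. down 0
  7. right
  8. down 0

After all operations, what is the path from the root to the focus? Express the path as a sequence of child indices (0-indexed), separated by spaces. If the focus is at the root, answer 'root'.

Step 1 (down 1): focus=N path=1 depth=1 children=['F'] left=['I'] right=[] parent=U
Step 2 (left): focus=I path=0 depth=1 children=['W'] left=[] right=['N'] parent=U
Step 3 (right): focus=N path=1 depth=1 children=['F'] left=['I'] right=[] parent=U
Step 4 (left): focus=I path=0 depth=1 children=['W'] left=[] right=['N'] parent=U
Step 5 (up): focus=U path=root depth=0 children=['I', 'N'] (at root)
Step 6 (down 0): focus=I path=0 depth=1 children=['W'] left=[] right=['N'] parent=U
Step 7 (right): focus=N path=1 depth=1 children=['F'] left=['I'] right=[] parent=U
Step 8 (down 0): focus=F path=1/0 depth=2 children=['V'] left=[] right=[] parent=N

Answer: 1 0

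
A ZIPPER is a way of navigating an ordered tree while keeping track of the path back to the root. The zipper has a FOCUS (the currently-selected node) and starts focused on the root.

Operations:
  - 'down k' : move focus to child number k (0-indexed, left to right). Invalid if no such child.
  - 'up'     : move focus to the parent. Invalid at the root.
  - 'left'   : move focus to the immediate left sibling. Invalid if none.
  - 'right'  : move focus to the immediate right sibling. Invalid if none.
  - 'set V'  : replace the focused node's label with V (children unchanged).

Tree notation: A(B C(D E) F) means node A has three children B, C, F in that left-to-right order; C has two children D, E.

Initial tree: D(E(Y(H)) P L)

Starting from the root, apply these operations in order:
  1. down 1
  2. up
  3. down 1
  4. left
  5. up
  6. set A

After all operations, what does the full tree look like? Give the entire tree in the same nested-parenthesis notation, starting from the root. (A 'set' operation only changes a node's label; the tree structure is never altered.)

Answer: A(E(Y(H)) P L)

Derivation:
Step 1 (down 1): focus=P path=1 depth=1 children=[] left=['E'] right=['L'] parent=D
Step 2 (up): focus=D path=root depth=0 children=['E', 'P', 'L'] (at root)
Step 3 (down 1): focus=P path=1 depth=1 children=[] left=['E'] right=['L'] parent=D
Step 4 (left): focus=E path=0 depth=1 children=['Y'] left=[] right=['P', 'L'] parent=D
Step 5 (up): focus=D path=root depth=0 children=['E', 'P', 'L'] (at root)
Step 6 (set A): focus=A path=root depth=0 children=['E', 'P', 'L'] (at root)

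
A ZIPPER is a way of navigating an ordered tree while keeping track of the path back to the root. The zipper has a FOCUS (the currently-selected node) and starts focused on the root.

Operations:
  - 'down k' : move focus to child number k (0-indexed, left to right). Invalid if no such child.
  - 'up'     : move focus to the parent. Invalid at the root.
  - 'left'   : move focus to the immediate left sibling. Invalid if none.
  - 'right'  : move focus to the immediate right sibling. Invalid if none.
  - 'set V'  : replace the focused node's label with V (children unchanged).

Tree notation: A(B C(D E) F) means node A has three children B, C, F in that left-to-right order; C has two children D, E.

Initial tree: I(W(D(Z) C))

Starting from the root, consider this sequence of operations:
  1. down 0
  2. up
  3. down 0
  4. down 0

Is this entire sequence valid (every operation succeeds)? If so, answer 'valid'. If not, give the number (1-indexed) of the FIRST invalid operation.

Answer: valid

Derivation:
Step 1 (down 0): focus=W path=0 depth=1 children=['D', 'C'] left=[] right=[] parent=I
Step 2 (up): focus=I path=root depth=0 children=['W'] (at root)
Step 3 (down 0): focus=W path=0 depth=1 children=['D', 'C'] left=[] right=[] parent=I
Step 4 (down 0): focus=D path=0/0 depth=2 children=['Z'] left=[] right=['C'] parent=W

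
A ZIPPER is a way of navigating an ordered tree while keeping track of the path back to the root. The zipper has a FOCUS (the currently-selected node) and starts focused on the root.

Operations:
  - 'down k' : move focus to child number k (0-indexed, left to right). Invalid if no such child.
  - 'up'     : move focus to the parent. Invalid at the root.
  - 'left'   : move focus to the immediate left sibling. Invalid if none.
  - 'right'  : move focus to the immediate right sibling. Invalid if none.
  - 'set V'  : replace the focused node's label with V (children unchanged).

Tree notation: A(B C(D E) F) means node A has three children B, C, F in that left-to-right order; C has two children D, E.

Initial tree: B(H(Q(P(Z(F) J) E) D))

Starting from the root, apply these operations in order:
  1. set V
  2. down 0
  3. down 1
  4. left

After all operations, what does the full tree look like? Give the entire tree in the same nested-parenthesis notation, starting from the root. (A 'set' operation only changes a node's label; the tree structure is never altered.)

Step 1 (set V): focus=V path=root depth=0 children=['H'] (at root)
Step 2 (down 0): focus=H path=0 depth=1 children=['Q', 'D'] left=[] right=[] parent=V
Step 3 (down 1): focus=D path=0/1 depth=2 children=[] left=['Q'] right=[] parent=H
Step 4 (left): focus=Q path=0/0 depth=2 children=['P', 'E'] left=[] right=['D'] parent=H

Answer: V(H(Q(P(Z(F) J) E) D))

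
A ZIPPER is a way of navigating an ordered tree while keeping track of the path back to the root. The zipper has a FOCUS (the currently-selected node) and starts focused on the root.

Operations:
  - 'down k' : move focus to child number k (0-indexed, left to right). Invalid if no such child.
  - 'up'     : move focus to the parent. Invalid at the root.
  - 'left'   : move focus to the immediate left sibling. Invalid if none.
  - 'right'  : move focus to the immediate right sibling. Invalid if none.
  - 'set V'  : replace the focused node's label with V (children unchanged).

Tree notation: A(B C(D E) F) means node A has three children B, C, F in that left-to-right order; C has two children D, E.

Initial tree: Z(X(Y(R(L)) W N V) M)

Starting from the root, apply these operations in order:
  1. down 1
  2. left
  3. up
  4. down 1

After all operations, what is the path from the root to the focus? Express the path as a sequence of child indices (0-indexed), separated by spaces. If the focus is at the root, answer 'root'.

Step 1 (down 1): focus=M path=1 depth=1 children=[] left=['X'] right=[] parent=Z
Step 2 (left): focus=X path=0 depth=1 children=['Y', 'W', 'N', 'V'] left=[] right=['M'] parent=Z
Step 3 (up): focus=Z path=root depth=0 children=['X', 'M'] (at root)
Step 4 (down 1): focus=M path=1 depth=1 children=[] left=['X'] right=[] parent=Z

Answer: 1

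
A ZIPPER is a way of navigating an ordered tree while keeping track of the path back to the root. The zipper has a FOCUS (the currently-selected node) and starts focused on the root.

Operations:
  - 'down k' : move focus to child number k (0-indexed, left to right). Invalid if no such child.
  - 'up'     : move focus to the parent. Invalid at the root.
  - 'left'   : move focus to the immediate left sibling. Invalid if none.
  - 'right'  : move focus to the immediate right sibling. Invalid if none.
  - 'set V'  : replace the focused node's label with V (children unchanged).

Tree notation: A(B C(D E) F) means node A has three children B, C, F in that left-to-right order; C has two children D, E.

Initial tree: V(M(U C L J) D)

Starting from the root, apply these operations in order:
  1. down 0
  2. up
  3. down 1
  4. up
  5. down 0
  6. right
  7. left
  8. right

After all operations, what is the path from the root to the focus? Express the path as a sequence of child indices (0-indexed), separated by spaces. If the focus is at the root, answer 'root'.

Answer: 1

Derivation:
Step 1 (down 0): focus=M path=0 depth=1 children=['U', 'C', 'L', 'J'] left=[] right=['D'] parent=V
Step 2 (up): focus=V path=root depth=0 children=['M', 'D'] (at root)
Step 3 (down 1): focus=D path=1 depth=1 children=[] left=['M'] right=[] parent=V
Step 4 (up): focus=V path=root depth=0 children=['M', 'D'] (at root)
Step 5 (down 0): focus=M path=0 depth=1 children=['U', 'C', 'L', 'J'] left=[] right=['D'] parent=V
Step 6 (right): focus=D path=1 depth=1 children=[] left=['M'] right=[] parent=V
Step 7 (left): focus=M path=0 depth=1 children=['U', 'C', 'L', 'J'] left=[] right=['D'] parent=V
Step 8 (right): focus=D path=1 depth=1 children=[] left=['M'] right=[] parent=V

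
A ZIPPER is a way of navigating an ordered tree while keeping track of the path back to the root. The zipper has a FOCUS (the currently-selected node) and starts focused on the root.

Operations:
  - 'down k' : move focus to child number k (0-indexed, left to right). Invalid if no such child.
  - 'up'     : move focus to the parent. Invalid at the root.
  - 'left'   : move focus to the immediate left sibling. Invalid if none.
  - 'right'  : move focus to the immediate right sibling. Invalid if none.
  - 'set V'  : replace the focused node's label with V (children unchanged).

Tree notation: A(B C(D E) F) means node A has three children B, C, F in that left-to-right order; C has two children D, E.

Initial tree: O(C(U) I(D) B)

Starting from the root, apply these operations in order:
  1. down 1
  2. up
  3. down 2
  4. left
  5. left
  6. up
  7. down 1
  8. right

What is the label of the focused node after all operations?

Answer: B

Derivation:
Step 1 (down 1): focus=I path=1 depth=1 children=['D'] left=['C'] right=['B'] parent=O
Step 2 (up): focus=O path=root depth=0 children=['C', 'I', 'B'] (at root)
Step 3 (down 2): focus=B path=2 depth=1 children=[] left=['C', 'I'] right=[] parent=O
Step 4 (left): focus=I path=1 depth=1 children=['D'] left=['C'] right=['B'] parent=O
Step 5 (left): focus=C path=0 depth=1 children=['U'] left=[] right=['I', 'B'] parent=O
Step 6 (up): focus=O path=root depth=0 children=['C', 'I', 'B'] (at root)
Step 7 (down 1): focus=I path=1 depth=1 children=['D'] left=['C'] right=['B'] parent=O
Step 8 (right): focus=B path=2 depth=1 children=[] left=['C', 'I'] right=[] parent=O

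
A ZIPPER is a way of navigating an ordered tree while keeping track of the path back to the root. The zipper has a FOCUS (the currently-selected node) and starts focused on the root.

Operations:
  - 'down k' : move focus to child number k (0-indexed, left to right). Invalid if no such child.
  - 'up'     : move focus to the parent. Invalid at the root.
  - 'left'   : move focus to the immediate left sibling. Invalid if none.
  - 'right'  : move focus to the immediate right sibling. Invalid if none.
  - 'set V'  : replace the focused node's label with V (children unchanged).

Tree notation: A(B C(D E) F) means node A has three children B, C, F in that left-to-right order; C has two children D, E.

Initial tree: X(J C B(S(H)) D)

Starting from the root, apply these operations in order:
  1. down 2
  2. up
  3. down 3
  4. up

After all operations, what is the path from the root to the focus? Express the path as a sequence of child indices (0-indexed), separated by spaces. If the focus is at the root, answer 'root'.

Answer: root

Derivation:
Step 1 (down 2): focus=B path=2 depth=1 children=['S'] left=['J', 'C'] right=['D'] parent=X
Step 2 (up): focus=X path=root depth=0 children=['J', 'C', 'B', 'D'] (at root)
Step 3 (down 3): focus=D path=3 depth=1 children=[] left=['J', 'C', 'B'] right=[] parent=X
Step 4 (up): focus=X path=root depth=0 children=['J', 'C', 'B', 'D'] (at root)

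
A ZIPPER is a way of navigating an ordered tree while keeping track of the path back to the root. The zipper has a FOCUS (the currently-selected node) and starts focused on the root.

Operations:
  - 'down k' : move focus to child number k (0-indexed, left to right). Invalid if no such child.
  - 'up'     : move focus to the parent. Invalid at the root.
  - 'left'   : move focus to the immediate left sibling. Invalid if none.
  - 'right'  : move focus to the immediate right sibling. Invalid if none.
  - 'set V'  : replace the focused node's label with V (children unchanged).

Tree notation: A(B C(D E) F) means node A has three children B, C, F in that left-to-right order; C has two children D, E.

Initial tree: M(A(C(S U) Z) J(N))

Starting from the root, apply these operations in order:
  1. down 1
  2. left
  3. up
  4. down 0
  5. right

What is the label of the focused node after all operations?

Step 1 (down 1): focus=J path=1 depth=1 children=['N'] left=['A'] right=[] parent=M
Step 2 (left): focus=A path=0 depth=1 children=['C', 'Z'] left=[] right=['J'] parent=M
Step 3 (up): focus=M path=root depth=0 children=['A', 'J'] (at root)
Step 4 (down 0): focus=A path=0 depth=1 children=['C', 'Z'] left=[] right=['J'] parent=M
Step 5 (right): focus=J path=1 depth=1 children=['N'] left=['A'] right=[] parent=M

Answer: J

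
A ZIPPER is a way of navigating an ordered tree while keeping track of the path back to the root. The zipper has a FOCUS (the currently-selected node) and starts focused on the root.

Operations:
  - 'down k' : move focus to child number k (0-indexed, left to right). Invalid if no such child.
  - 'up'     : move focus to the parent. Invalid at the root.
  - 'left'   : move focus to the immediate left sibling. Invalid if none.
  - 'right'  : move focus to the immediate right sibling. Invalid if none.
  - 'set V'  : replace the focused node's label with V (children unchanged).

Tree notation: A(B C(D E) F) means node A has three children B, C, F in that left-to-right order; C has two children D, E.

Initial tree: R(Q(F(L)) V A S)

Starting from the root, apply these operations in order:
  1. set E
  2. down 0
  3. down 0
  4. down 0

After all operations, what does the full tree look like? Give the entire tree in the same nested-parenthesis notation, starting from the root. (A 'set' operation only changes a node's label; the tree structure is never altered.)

Step 1 (set E): focus=E path=root depth=0 children=['Q', 'V', 'A', 'S'] (at root)
Step 2 (down 0): focus=Q path=0 depth=1 children=['F'] left=[] right=['V', 'A', 'S'] parent=E
Step 3 (down 0): focus=F path=0/0 depth=2 children=['L'] left=[] right=[] parent=Q
Step 4 (down 0): focus=L path=0/0/0 depth=3 children=[] left=[] right=[] parent=F

Answer: E(Q(F(L)) V A S)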